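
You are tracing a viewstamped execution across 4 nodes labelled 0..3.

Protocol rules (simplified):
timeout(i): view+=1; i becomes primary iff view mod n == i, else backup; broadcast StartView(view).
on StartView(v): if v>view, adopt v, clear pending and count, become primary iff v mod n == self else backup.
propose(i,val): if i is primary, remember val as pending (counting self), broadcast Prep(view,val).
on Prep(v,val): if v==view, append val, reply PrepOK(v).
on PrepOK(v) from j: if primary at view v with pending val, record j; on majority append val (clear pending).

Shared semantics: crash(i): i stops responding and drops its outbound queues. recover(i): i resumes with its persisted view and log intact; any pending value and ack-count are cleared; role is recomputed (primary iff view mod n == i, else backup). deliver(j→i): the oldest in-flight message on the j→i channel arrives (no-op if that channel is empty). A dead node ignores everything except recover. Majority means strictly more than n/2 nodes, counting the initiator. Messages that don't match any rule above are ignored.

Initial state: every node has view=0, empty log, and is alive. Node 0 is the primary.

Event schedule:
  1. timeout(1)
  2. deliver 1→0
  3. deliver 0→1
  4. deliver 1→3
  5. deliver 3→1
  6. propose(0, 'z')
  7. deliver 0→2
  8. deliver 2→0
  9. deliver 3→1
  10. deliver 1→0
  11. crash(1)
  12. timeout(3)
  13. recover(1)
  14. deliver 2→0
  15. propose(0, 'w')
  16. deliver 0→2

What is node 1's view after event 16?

1

e1 timeout(1): 1[prim,v=1,-]
e2 deliver 1→0: 0[back,v=1,-]
e3 deliver 0→1: ·
e4 deliver 1→3: 3[back,v=1,-]
e5 deliver 3→1: ·
e6 propose(0,'z'): ·
e7 deliver 0→2: ·
e8 deliver 2→0: ·
e9 deliver 3→1: ·
e10 deliver 1→0: ·
e11 crash(1): 1[✗prim,v=1,-]
e12 timeout(3): 3[back,v=2,-]
e13 recover(1): 1[prim,v=1,-]
e14 deliver 2→0: ·
e15 propose(0,'w'): ·
e16 deliver 0→2: ·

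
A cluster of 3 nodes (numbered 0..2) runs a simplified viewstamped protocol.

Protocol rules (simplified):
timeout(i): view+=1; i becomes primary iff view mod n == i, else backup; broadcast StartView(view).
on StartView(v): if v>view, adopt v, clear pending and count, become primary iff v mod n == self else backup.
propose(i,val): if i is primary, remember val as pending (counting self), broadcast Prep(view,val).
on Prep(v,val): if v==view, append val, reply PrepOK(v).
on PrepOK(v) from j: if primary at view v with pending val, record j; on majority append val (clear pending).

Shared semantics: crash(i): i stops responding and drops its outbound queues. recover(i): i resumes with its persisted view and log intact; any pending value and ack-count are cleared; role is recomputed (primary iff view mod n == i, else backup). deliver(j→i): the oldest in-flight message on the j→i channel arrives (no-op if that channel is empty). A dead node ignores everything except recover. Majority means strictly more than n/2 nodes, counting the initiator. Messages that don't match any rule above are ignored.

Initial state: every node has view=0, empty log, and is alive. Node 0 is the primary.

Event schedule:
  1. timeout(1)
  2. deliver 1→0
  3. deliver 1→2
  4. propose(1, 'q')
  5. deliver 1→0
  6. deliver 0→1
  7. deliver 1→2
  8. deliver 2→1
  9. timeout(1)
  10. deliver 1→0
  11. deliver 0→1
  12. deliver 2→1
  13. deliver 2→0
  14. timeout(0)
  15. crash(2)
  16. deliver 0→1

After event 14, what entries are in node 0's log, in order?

step 1 timeout(1): 1={prim,v=1,log=-}
step 2 deliver 1→0: 0={back,v=1,log=-}
step 3 deliver 1→2: 2={back,v=1,log=-}
step 4 propose(1,'q'): —
step 5 deliver 1→0: 0={back,v=1,log=q}
step 6 deliver 0→1: 1={prim,v=1,log=q}
step 7 deliver 1→2: 2={back,v=1,log=q}
step 8 deliver 2→1: —
step 9 timeout(1): 1={back,v=2,log=q}
step 10 deliver 1→0: 0={back,v=2,log=q}
step 11 deliver 0→1: —
step 12 deliver 2→1: —
step 13 deliver 2→0: —
step 14 timeout(0): 0={prim,v=3,log=q}

q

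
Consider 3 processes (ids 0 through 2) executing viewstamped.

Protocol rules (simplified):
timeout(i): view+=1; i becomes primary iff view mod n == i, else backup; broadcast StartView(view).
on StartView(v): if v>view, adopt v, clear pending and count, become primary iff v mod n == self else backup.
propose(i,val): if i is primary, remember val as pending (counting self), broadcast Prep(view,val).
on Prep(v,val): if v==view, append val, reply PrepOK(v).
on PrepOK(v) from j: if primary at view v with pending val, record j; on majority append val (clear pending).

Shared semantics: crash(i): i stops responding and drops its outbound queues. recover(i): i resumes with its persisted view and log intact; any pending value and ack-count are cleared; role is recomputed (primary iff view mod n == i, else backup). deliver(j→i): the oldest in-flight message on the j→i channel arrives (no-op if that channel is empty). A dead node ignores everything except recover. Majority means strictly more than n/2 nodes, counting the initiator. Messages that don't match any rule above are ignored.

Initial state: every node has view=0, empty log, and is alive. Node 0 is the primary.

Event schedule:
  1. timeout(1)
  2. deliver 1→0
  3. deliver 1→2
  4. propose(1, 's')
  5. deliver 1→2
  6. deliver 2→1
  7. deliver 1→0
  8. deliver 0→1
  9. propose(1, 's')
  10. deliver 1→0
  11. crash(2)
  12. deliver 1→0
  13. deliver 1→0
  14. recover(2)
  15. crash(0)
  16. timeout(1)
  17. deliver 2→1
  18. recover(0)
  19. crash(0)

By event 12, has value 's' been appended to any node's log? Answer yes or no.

yes

after 1 — timeout(1): n1:prim/v1/[-]
after 2 — deliver 1→0: n0:back/v1/[-]
after 3 — deliver 1→2: n2:back/v1/[-]
after 4 — propose(1,'s'): ·
after 5 — deliver 1→2: n2:back/v1/[s]
after 6 — deliver 2→1: n1:prim/v1/[s]
after 7 — deliver 1→0: n0:back/v1/[s]
after 8 — deliver 0→1: ·
after 9 — propose(1,'s'): ·
after 10 — deliver 1→0: n0:back/v1/[s,s]
after 11 — crash(2): n2:✗back/v1/[s]
after 12 — deliver 1→0: ·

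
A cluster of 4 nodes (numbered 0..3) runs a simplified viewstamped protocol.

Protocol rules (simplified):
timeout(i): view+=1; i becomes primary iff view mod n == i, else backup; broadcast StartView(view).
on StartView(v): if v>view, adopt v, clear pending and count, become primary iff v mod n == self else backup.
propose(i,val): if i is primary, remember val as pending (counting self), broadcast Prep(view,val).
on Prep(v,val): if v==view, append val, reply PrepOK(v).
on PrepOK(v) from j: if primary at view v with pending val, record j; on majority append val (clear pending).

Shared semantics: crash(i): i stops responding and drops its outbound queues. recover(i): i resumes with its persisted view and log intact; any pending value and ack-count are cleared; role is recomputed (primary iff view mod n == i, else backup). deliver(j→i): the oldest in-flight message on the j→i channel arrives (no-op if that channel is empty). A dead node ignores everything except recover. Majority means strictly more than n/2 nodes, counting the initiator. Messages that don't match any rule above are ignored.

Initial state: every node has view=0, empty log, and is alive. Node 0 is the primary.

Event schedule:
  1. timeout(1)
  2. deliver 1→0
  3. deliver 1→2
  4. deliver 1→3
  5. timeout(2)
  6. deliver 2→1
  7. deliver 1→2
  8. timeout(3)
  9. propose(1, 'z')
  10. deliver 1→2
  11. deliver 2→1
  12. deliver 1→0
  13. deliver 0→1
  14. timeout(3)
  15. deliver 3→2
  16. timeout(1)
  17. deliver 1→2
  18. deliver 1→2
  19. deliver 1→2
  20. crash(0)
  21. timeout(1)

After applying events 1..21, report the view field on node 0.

1

e1 timeout(1): 1[prim,v=1,-]
e2 deliver 1→0: 0[back,v=1,-]
e3 deliver 1→2: 2[back,v=1,-]
e4 deliver 1→3: 3[back,v=1,-]
e5 timeout(2): 2[prim,v=2,-]
e6 deliver 2→1: 1[back,v=2,-]
e7 deliver 1→2: ·
e8 timeout(3): 3[back,v=2,-]
e9 propose(1,'z'): ·
e10 deliver 1→2: ·
e11 deliver 2→1: ·
e12 deliver 1→0: ·
e13 deliver 0→1: ·
e14 timeout(3): 3[prim,v=3,-]
e15 deliver 3→2: ·
e16 timeout(1): 1[back,v=3,-]
e17 deliver 1→2: 2[back,v=3,-]
e18 deliver 1→2: ·
e19 deliver 1→2: ·
e20 crash(0): 0[✗back,v=1,-]
e21 timeout(1): 1[back,v=4,-]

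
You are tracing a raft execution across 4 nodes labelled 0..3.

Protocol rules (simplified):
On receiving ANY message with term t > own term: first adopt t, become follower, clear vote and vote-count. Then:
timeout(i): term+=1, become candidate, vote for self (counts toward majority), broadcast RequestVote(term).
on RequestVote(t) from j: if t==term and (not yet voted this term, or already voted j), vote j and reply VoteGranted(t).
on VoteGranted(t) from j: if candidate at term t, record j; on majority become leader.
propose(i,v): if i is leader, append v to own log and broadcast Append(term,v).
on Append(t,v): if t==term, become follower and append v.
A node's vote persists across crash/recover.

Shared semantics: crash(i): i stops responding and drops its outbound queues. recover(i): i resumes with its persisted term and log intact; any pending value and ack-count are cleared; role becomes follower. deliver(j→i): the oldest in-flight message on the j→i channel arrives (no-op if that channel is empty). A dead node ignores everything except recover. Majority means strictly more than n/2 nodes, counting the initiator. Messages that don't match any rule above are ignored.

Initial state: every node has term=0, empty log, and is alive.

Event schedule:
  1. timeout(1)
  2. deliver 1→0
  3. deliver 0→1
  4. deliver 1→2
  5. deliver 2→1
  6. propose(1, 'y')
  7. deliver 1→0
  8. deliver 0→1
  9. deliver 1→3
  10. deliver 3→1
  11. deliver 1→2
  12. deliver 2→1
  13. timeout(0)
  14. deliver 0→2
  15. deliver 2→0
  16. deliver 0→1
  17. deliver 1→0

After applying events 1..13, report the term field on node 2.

[1] timeout(1) → N1(cand t1 [-])
[2] deliver 1→0 → N0(foll t1 [-])
[3] deliver 0→1 → ∅
[4] deliver 1→2 → N2(foll t1 [-])
[5] deliver 2→1 → N1(lead t1 [-])
[6] propose(1,'y') → N1(lead t1 [y])
[7] deliver 1→0 → N0(foll t1 [y])
[8] deliver 0→1 → ∅
[9] deliver 1→3 → N3(foll t1 [-])
[10] deliver 3→1 → ∅
[11] deliver 1→2 → N2(foll t1 [y])
[12] deliver 2→1 → ∅
[13] timeout(0) → N0(cand t2 [y])

1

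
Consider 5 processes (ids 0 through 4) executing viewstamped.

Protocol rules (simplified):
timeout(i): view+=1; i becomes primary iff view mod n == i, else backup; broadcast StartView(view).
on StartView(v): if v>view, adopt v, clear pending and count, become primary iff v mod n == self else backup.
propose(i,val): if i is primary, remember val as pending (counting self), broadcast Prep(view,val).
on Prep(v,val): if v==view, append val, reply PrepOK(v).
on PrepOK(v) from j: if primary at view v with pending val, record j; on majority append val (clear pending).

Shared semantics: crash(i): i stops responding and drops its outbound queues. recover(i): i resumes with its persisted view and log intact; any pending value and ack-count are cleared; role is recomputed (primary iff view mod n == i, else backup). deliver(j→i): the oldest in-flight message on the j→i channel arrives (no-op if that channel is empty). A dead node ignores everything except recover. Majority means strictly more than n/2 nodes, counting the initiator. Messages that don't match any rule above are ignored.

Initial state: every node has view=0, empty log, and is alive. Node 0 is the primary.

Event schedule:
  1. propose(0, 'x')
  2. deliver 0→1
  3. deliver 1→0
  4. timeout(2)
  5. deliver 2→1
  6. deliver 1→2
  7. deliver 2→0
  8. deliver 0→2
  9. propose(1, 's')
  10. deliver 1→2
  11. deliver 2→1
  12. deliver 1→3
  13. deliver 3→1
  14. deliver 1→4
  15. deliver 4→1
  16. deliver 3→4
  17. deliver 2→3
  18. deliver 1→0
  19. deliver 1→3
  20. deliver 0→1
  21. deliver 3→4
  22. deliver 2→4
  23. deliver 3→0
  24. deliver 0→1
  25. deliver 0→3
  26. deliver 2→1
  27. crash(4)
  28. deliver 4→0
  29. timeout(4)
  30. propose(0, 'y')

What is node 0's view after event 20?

1

after 1 — propose(0,'x'): ·
after 2 — deliver 0→1: n1:back/v0/[x]
after 3 — deliver 1→0: ·
after 4 — timeout(2): n2:back/v1/[-]
after 5 — deliver 2→1: n1:prim/v1/[x]
after 6 — deliver 1→2: ·
after 7 — deliver 2→0: n0:back/v1/[-]
after 8 — deliver 0→2: ·
after 9 — propose(1,'s'): ·
after 10 — deliver 1→2: n2:back/v1/[s]
after 11 — deliver 2→1: ·
after 12 — deliver 1→3: ·
after 13 — deliver 3→1: ·
after 14 — deliver 1→4: ·
after 15 — deliver 4→1: ·
after 16 — deliver 3→4: ·
after 17 — deliver 2→3: n3:back/v1/[-]
after 18 — deliver 1→0: n0:back/v1/[s]
after 19 — deliver 1→3: ·
after 20 — deliver 0→1: n1:prim/v1/[x,s]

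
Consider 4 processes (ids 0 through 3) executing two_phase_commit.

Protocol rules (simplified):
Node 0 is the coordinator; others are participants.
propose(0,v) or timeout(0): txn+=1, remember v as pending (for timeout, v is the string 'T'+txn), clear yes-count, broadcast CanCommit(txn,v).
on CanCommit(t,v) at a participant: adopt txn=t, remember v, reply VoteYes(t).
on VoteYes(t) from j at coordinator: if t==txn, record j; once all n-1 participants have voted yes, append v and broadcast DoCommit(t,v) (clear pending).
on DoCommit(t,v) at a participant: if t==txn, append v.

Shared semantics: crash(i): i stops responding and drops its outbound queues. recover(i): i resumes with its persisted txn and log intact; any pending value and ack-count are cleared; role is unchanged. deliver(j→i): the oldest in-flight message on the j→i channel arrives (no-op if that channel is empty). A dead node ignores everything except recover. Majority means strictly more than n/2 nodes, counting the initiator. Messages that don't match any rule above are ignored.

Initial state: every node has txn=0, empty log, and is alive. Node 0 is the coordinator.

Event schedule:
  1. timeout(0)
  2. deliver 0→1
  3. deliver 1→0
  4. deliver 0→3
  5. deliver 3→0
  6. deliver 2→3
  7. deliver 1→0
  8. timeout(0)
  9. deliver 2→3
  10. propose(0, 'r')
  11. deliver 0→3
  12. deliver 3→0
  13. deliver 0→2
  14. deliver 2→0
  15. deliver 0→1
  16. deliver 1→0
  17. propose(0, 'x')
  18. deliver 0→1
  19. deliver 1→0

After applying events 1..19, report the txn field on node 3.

2

1. timeout(0):  <0:coor t1 ->
2. deliver 0→1:  <1:part t1 ->
3. deliver 1→0:  nop
4. deliver 0→3:  <3:part t1 ->
5. deliver 3→0:  nop
6. deliver 2→3:  nop
7. deliver 1→0:  nop
8. timeout(0):  <0:coor t2 ->
9. deliver 2→3:  nop
10. propose(0,'r'):  <0:coor t3 ->
11. deliver 0→3:  <3:part t2 ->
12. deliver 3→0:  nop
13. deliver 0→2:  <2:part t1 ->
14. deliver 2→0:  nop
15. deliver 0→1:  <1:part t2 ->
16. deliver 1→0:  nop
17. propose(0,'x'):  <0:coor t4 ->
18. deliver 0→1:  <1:part t3 ->
19. deliver 1→0:  nop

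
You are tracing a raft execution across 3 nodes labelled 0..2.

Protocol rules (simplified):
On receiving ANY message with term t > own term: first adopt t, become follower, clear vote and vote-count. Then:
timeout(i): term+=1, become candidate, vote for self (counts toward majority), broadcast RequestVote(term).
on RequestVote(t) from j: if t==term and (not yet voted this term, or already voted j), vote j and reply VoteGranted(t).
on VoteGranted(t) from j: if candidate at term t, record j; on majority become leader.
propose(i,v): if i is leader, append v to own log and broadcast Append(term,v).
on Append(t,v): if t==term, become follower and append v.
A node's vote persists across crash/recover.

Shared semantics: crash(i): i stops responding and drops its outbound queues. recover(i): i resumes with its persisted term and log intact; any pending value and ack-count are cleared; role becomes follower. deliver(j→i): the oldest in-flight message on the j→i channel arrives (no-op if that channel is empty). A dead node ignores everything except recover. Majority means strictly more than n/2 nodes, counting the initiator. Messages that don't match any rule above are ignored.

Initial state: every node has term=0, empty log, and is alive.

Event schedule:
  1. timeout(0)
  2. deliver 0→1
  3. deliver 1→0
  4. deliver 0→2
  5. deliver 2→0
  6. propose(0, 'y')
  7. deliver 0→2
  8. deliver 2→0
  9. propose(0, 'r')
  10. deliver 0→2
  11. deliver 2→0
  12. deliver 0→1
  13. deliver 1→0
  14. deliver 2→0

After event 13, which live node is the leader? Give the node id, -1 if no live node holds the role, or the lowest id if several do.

0

step 1 timeout(0): 0={cand,t=1,log=-}
step 2 deliver 0→1: 1={foll,t=1,log=-}
step 3 deliver 1→0: 0={lead,t=1,log=-}
step 4 deliver 0→2: 2={foll,t=1,log=-}
step 5 deliver 2→0: —
step 6 propose(0,'y'): 0={lead,t=1,log=y}
step 7 deliver 0→2: 2={foll,t=1,log=y}
step 8 deliver 2→0: —
step 9 propose(0,'r'): 0={lead,t=1,log=y,r}
step 10 deliver 0→2: 2={foll,t=1,log=y,r}
step 11 deliver 2→0: —
step 12 deliver 0→1: 1={foll,t=1,log=y}
step 13 deliver 1→0: —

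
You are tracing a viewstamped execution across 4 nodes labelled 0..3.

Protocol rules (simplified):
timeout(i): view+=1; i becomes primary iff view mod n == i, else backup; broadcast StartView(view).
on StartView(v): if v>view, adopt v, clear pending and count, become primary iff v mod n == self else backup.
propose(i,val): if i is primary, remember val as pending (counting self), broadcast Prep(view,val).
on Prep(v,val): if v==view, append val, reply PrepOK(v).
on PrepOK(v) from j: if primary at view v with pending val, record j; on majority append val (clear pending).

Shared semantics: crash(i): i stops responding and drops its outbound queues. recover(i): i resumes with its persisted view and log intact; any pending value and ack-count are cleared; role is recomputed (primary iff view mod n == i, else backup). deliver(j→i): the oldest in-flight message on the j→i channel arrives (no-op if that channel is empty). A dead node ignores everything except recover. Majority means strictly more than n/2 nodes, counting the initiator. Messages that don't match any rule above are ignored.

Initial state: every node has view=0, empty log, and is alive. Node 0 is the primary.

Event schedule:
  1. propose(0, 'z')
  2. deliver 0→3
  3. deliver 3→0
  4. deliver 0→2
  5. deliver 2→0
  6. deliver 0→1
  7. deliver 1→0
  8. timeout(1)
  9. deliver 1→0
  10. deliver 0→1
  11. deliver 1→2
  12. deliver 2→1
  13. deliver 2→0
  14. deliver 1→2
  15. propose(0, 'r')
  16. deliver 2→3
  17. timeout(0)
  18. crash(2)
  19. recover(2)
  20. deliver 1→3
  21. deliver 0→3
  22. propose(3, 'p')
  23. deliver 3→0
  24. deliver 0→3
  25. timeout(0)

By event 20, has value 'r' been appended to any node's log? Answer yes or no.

1. propose(0,'z'):  nop
2. deliver 0→3:  <3:back v0 z>
3. deliver 3→0:  nop
4. deliver 0→2:  <2:back v0 z>
5. deliver 2→0:  <0:prim v0 z>
6. deliver 0→1:  <1:back v0 z>
7. deliver 1→0:  nop
8. timeout(1):  <1:prim v1 z>
9. deliver 1→0:  <0:back v1 z>
10. deliver 0→1:  nop
11. deliver 1→2:  <2:back v1 z>
12. deliver 2→1:  nop
13. deliver 2→0:  nop
14. deliver 1→2:  nop
15. propose(0,'r'):  nop
16. deliver 2→3:  nop
17. timeout(0):  <0:back v2 z>
18. crash(2):  <2:✗back v1 z>
19. recover(2):  <2:back v1 z>
20. deliver 1→3:  <3:back v1 z>

no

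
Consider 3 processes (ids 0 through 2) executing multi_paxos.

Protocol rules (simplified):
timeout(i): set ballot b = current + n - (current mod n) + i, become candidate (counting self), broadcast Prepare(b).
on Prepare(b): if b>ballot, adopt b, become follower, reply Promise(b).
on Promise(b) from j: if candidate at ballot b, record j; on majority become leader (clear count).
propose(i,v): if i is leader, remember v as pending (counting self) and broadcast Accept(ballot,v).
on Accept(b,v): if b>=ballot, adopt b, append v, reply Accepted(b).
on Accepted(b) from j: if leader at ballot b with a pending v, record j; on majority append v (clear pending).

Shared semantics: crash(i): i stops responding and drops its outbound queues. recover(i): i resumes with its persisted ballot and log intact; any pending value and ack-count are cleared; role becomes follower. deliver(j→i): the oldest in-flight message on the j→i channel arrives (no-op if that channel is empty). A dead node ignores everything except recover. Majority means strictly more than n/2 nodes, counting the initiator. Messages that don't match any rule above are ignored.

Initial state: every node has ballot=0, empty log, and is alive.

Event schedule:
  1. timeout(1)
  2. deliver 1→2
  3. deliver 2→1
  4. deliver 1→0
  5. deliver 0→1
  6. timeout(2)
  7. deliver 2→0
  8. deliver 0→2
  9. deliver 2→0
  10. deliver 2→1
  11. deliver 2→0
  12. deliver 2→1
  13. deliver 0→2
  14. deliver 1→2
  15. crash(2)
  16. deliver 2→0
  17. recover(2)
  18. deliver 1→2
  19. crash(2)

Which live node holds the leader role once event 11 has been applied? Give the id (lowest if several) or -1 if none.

step 1 timeout(1): 1={cand,b=4,log=-}
step 2 deliver 1→2: 2={foll,b=4,log=-}
step 3 deliver 2→1: 1={lead,b=4,log=-}
step 4 deliver 1→0: 0={foll,b=4,log=-}
step 5 deliver 0→1: —
step 6 timeout(2): 2={cand,b=8,log=-}
step 7 deliver 2→0: 0={foll,b=8,log=-}
step 8 deliver 0→2: 2={lead,b=8,log=-}
step 9 deliver 2→0: —
step 10 deliver 2→1: 1={foll,b=8,log=-}
step 11 deliver 2→0: —

2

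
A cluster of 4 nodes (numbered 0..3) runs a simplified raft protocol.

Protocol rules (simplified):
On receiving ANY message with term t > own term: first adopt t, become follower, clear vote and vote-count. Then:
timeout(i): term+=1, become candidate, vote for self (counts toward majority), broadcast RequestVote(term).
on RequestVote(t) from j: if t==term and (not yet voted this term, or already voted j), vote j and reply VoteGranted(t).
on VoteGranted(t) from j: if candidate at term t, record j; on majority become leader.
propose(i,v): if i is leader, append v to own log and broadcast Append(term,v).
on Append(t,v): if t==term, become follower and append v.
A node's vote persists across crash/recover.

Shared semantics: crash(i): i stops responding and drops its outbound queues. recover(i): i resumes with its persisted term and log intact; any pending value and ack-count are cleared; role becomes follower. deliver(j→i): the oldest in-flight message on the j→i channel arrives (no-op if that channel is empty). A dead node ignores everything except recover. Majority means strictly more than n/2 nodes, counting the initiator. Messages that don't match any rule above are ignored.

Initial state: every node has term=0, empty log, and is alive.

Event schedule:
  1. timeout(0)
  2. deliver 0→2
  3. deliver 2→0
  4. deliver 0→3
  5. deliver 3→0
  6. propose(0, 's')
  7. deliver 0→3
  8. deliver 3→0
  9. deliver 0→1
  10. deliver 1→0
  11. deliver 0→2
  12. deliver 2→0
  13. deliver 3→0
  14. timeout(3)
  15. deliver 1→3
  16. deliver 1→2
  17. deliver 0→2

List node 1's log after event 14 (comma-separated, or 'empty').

empty

1. timeout(0):  <0:cand t1 ->
2. deliver 0→2:  <2:foll t1 ->
3. deliver 2→0:  nop
4. deliver 0→3:  <3:foll t1 ->
5. deliver 3→0:  <0:lead t1 ->
6. propose(0,'s'):  <0:lead t1 s>
7. deliver 0→3:  <3:foll t1 s>
8. deliver 3→0:  nop
9. deliver 0→1:  <1:foll t1 ->
10. deliver 1→0:  nop
11. deliver 0→2:  <2:foll t1 s>
12. deliver 2→0:  nop
13. deliver 3→0:  nop
14. timeout(3):  <3:cand t2 s>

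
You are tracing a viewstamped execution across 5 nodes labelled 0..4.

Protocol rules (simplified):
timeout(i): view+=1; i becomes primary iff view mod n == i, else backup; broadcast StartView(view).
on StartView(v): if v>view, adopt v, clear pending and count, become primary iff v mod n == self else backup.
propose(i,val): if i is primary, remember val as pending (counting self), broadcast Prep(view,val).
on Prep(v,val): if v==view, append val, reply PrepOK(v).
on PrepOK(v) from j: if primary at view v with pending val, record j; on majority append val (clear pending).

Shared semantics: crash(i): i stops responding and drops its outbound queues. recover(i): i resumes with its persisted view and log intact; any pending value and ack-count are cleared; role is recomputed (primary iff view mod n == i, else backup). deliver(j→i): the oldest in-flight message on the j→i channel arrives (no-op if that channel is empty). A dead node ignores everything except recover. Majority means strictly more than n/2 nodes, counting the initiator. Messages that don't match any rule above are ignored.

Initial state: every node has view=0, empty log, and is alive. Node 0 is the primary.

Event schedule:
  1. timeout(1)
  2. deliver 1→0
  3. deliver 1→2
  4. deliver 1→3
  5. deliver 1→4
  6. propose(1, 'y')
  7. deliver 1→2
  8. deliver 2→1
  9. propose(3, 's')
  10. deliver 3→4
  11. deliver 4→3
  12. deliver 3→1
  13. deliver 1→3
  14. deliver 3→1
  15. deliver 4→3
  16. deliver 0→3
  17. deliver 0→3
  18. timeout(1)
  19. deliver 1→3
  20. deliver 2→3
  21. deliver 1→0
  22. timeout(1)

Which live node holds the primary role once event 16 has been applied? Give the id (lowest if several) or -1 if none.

[1] timeout(1) → N1(prim v1 [-])
[2] deliver 1→0 → N0(back v1 [-])
[3] deliver 1→2 → N2(back v1 [-])
[4] deliver 1→3 → N3(back v1 [-])
[5] deliver 1→4 → N4(back v1 [-])
[6] propose(1,'y') → ∅
[7] deliver 1→2 → N2(back v1 [y])
[8] deliver 2→1 → ∅
[9] propose(3,'s') → ∅
[10] deliver 3→4 → ∅
[11] deliver 4→3 → ∅
[12] deliver 3→1 → ∅
[13] deliver 1→3 → N3(back v1 [y])
[14] deliver 3→1 → N1(prim v1 [y])
[15] deliver 4→3 → ∅
[16] deliver 0→3 → ∅

1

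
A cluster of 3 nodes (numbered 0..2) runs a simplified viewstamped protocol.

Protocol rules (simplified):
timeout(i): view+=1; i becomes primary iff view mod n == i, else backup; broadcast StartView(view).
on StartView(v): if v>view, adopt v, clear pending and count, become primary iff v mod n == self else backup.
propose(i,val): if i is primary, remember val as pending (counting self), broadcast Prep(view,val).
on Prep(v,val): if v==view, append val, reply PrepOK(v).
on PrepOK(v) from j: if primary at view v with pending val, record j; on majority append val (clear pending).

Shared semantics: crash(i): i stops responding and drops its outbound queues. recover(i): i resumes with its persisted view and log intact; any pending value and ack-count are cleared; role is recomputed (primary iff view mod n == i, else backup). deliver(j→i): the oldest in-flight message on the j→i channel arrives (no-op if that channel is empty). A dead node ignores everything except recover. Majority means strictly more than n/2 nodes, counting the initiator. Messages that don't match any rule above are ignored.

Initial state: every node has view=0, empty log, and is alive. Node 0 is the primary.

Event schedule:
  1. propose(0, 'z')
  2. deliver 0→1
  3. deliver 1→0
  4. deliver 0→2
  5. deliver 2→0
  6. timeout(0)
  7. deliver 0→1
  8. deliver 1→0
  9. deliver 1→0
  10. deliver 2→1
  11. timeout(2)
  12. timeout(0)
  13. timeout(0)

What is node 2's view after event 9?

0

step 1 propose(0,'z'): —
step 2 deliver 0→1: 1={back,v=0,log=z}
step 3 deliver 1→0: 0={prim,v=0,log=z}
step 4 deliver 0→2: 2={back,v=0,log=z}
step 5 deliver 2→0: —
step 6 timeout(0): 0={back,v=1,log=z}
step 7 deliver 0→1: 1={prim,v=1,log=z}
step 8 deliver 1→0: —
step 9 deliver 1→0: —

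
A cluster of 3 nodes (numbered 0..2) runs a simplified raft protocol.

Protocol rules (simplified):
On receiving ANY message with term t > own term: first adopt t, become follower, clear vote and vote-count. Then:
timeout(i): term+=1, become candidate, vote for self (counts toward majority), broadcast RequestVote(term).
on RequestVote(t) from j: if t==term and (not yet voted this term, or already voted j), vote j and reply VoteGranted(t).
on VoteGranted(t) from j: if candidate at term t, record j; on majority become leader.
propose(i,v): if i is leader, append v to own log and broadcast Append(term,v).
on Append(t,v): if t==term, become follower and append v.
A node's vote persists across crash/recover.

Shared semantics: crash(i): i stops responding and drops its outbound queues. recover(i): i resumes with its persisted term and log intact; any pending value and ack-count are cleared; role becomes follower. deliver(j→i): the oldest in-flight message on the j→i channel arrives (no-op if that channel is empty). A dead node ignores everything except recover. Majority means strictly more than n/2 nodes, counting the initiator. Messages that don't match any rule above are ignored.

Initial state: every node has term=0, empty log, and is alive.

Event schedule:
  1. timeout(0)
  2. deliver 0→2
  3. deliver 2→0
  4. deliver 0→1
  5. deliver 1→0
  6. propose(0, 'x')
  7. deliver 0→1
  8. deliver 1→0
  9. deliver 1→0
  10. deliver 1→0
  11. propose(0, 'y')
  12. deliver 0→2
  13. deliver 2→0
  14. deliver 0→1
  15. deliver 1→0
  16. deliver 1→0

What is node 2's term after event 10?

[1] timeout(0) → N0(cand t1 [-])
[2] deliver 0→2 → N2(foll t1 [-])
[3] deliver 2→0 → N0(lead t1 [-])
[4] deliver 0→1 → N1(foll t1 [-])
[5] deliver 1→0 → ∅
[6] propose(0,'x') → N0(lead t1 [x])
[7] deliver 0→1 → N1(foll t1 [x])
[8] deliver 1→0 → ∅
[9] deliver 1→0 → ∅
[10] deliver 1→0 → ∅

1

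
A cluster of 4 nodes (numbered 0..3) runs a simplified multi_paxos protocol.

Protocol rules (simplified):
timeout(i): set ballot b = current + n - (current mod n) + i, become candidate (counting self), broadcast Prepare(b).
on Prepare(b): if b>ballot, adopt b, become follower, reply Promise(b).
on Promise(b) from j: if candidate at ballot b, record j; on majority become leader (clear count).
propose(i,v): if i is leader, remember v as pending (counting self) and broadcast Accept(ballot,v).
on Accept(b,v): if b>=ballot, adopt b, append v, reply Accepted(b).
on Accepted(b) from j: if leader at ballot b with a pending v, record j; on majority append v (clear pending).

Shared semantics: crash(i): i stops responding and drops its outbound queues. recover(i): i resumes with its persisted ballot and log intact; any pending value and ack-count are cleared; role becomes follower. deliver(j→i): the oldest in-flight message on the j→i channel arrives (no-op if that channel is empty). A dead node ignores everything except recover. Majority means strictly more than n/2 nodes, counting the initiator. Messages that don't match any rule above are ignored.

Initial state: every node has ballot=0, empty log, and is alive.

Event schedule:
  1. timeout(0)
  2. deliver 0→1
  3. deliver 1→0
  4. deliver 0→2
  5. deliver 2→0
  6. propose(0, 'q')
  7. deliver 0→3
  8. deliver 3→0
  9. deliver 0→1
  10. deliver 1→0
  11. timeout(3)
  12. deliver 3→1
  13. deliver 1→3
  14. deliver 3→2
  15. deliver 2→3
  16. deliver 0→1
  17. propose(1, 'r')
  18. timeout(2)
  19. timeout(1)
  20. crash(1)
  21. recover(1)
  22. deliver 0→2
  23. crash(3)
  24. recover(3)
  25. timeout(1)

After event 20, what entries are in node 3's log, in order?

e1 timeout(0): 0[cand,b=4,-]
e2 deliver 0→1: 1[foll,b=4,-]
e3 deliver 1→0: ·
e4 deliver 0→2: 2[foll,b=4,-]
e5 deliver 2→0: 0[lead,b=4,-]
e6 propose(0,'q'): ·
e7 deliver 0→3: 3[foll,b=4,-]
e8 deliver 3→0: ·
e9 deliver 0→1: 1[foll,b=4,q]
e10 deliver 1→0: ·
e11 timeout(3): 3[cand,b=11,-]
e12 deliver 3→1: 1[foll,b=11,q]
e13 deliver 1→3: ·
e14 deliver 3→2: 2[foll,b=11,-]
e15 deliver 2→3: 3[lead,b=11,-]
e16 deliver 0→1: ·
e17 propose(1,'r'): ·
e18 timeout(2): 2[cand,b=14,-]
e19 timeout(1): 1[cand,b=13,q]
e20 crash(1): 1[✗cand,b=13,q]

empty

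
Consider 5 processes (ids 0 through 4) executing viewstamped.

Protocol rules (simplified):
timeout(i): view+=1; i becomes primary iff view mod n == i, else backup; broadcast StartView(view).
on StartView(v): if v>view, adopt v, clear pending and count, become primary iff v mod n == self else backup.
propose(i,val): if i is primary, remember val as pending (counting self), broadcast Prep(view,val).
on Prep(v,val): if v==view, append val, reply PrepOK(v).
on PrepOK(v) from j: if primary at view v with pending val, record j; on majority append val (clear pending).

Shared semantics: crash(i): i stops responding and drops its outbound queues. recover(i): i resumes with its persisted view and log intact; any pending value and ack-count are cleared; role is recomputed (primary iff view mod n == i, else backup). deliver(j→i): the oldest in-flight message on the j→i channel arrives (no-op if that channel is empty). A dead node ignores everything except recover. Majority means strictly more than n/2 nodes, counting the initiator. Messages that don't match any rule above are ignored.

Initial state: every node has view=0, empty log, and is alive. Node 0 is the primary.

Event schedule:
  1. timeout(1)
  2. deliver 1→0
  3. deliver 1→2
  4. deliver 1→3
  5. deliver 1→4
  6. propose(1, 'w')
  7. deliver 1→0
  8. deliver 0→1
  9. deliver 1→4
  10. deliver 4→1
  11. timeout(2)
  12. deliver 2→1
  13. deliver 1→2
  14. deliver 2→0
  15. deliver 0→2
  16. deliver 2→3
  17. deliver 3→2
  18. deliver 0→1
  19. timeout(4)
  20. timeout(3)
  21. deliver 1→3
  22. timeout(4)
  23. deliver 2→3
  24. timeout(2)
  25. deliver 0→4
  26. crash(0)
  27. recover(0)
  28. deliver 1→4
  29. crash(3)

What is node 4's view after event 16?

1

after 1 — timeout(1): n1:prim/v1/[-]
after 2 — deliver 1→0: n0:back/v1/[-]
after 3 — deliver 1→2: n2:back/v1/[-]
after 4 — deliver 1→3: n3:back/v1/[-]
after 5 — deliver 1→4: n4:back/v1/[-]
after 6 — propose(1,'w'): ·
after 7 — deliver 1→0: n0:back/v1/[w]
after 8 — deliver 0→1: ·
after 9 — deliver 1→4: n4:back/v1/[w]
after 10 — deliver 4→1: n1:prim/v1/[w]
after 11 — timeout(2): n2:prim/v2/[-]
after 12 — deliver 2→1: n1:back/v2/[w]
after 13 — deliver 1→2: ·
after 14 — deliver 2→0: n0:back/v2/[w]
after 15 — deliver 0→2: ·
after 16 — deliver 2→3: n3:back/v2/[-]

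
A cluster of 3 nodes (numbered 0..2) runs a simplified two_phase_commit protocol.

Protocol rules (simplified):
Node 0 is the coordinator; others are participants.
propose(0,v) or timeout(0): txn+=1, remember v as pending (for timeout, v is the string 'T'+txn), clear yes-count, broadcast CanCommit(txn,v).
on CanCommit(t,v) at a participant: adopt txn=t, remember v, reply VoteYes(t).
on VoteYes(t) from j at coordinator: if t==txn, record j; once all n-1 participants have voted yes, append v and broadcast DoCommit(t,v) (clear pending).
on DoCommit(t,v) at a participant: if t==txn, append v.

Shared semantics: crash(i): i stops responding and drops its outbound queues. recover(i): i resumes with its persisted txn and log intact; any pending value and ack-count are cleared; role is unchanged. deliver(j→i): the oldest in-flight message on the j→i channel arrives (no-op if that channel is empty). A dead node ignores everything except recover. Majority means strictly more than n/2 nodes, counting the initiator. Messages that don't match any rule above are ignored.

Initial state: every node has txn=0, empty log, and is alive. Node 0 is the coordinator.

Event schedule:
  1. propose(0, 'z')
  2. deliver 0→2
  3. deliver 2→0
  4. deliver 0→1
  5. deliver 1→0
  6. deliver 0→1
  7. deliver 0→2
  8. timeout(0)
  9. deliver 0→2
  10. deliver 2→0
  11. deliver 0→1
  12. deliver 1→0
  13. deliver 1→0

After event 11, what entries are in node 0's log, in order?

1. propose(0,'z'):  <0:coor t1 ->
2. deliver 0→2:  <2:part t1 ->
3. deliver 2→0:  nop
4. deliver 0→1:  <1:part t1 ->
5. deliver 1→0:  <0:coor t1 z>
6. deliver 0→1:  <1:part t1 z>
7. deliver 0→2:  <2:part t1 z>
8. timeout(0):  <0:coor t2 z>
9. deliver 0→2:  <2:part t2 z>
10. deliver 2→0:  nop
11. deliver 0→1:  <1:part t2 z>

z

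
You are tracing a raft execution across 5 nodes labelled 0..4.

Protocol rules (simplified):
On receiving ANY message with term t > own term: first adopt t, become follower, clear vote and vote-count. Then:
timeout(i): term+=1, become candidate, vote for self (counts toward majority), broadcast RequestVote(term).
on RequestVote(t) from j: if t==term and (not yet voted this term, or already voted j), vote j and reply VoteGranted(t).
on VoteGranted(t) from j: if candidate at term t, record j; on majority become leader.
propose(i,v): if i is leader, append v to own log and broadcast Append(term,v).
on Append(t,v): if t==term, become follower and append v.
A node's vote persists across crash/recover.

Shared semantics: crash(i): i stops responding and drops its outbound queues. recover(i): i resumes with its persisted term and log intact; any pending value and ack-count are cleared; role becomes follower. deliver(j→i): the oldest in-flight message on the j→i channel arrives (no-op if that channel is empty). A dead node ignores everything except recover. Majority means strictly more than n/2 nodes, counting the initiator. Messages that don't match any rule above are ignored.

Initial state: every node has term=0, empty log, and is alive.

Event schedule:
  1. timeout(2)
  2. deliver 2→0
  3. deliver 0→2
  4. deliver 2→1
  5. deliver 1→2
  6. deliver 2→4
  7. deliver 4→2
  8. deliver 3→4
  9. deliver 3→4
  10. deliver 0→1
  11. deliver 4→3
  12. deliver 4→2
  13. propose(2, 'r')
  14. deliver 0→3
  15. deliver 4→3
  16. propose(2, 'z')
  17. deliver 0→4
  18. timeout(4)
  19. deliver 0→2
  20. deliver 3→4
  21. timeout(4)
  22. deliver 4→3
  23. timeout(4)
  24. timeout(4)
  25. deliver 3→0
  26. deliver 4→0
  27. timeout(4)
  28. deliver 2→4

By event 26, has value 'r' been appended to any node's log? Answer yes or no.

yes

e1 timeout(2): 2[cand,t=1,-]
e2 deliver 2→0: 0[foll,t=1,-]
e3 deliver 0→2: ·
e4 deliver 2→1: 1[foll,t=1,-]
e5 deliver 1→2: 2[lead,t=1,-]
e6 deliver 2→4: 4[foll,t=1,-]
e7 deliver 4→2: ·
e8 deliver 3→4: ·
e9 deliver 3→4: ·
e10 deliver 0→1: ·
e11 deliver 4→3: ·
e12 deliver 4→2: ·
e13 propose(2,'r'): 2[lead,t=1,r]
e14 deliver 0→3: ·
e15 deliver 4→3: ·
e16 propose(2,'z'): 2[lead,t=1,r,z]
e17 deliver 0→4: ·
e18 timeout(4): 4[cand,t=2,-]
e19 deliver 0→2: ·
e20 deliver 3→4: ·
e21 timeout(4): 4[cand,t=3,-]
e22 deliver 4→3: 3[foll,t=2,-]
e23 timeout(4): 4[cand,t=4,-]
e24 timeout(4): 4[cand,t=5,-]
e25 deliver 3→0: ·
e26 deliver 4→0: 0[foll,t=2,-]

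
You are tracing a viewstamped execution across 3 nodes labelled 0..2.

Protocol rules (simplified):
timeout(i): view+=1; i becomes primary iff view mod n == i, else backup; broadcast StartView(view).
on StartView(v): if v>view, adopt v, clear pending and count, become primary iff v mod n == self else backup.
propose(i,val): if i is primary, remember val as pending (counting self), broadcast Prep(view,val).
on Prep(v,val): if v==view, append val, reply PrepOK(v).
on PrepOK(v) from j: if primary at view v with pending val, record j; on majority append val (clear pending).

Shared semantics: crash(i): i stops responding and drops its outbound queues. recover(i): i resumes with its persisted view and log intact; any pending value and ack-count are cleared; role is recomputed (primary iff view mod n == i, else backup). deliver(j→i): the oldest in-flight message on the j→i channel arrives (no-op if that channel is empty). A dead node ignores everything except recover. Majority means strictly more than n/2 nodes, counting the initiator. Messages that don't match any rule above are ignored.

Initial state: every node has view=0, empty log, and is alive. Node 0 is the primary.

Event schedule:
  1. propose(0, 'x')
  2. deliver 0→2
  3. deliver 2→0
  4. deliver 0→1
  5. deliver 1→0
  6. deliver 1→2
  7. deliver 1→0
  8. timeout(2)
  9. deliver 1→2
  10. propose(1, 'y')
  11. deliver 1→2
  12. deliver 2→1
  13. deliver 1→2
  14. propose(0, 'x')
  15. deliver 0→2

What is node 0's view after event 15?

0

[1] propose(0,'x') → ∅
[2] deliver 0→2 → N2(back v0 [x])
[3] deliver 2→0 → N0(prim v0 [x])
[4] deliver 0→1 → N1(back v0 [x])
[5] deliver 1→0 → ∅
[6] deliver 1→2 → ∅
[7] deliver 1→0 → ∅
[8] timeout(2) → N2(back v1 [x])
[9] deliver 1→2 → ∅
[10] propose(1,'y') → ∅
[11] deliver 1→2 → ∅
[12] deliver 2→1 → N1(prim v1 [x])
[13] deliver 1→2 → ∅
[14] propose(0,'x') → ∅
[15] deliver 0→2 → ∅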